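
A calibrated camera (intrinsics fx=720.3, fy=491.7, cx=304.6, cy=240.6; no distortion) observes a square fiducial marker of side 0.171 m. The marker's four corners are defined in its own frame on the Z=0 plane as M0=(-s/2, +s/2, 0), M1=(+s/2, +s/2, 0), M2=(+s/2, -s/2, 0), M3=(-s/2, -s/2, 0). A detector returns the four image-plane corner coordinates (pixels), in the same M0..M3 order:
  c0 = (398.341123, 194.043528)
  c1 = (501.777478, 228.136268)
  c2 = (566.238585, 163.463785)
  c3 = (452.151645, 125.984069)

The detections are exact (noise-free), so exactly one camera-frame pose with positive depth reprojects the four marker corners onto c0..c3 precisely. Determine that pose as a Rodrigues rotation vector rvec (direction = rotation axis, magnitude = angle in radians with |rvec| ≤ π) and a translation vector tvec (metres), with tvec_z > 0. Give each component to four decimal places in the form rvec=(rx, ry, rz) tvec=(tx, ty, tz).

Intrinsics K: fx=720.3, fy=491.7, cx=304.6, cy=240.6
Marker side s = 0.171 m; corners in marker frame (Z=0):
  M0 = (-0.0855, +0.0855, 0)
  M1 = (+0.0855, +0.0855, 0)
  M2 = (+0.0855, -0.0855, 0)
  M3 = (-0.0855, -0.0855, 0)
Detected image corners:
  c0 = (398.341123, 194.043528) px
  c1 = (501.777478, 228.136268) px
  c2 = (566.238585, 163.463785) px
  c3 = (452.151645, 125.984069) px
Planar DLT: solve 8×8 A·h = b for H (H[2,2]=1):
  H  [+630.68224 -73.22243 +478.15327]
  H  [+207.37151 +489.21919 +179.50707]
  H  [-0.00800 +0.56832 +1.00000]
B = K⁻¹H; ‖b₁‖=0.976643, ‖b₂‖=0.976643; λ = 2/(‖b₁‖+‖b₂‖) = 1.023916, sign → tz>0 ⇒ λ=+1.023916
r₁ = λ·B[:,0] = (+0.89999,+0.43584,-0.00819); r₂ = λ·B[:,1] = (-0.35016,+0.73401,+0.58191)
r₃ = r₁×r₂ = (+0.25963,-0.52084,+0.81321); SVD([r₁ r₂ r₃]) → R = UVᵀ:
  R  [+0.89999 -0.35016 +0.25963]
  R  [+0.43584 +0.73401 -0.52084]
  R  [-0.00819 +0.58191 +0.81321]
t = (+0.24671, -0.12722, +1.02392) m
tr R = 2.447210; θ = arccos((tr R − 1)/2) = 0.761785 rad = 43.647°
axis k = ((R−Rᵀ)₃₂, (R−Rᵀ)₁₃, (R−Rᵀ)₂₁) / (2 sinθ) = (+0.798845, +0.194015, +0.569390)
rvec = θ·k = (+0.608548, +0.147798, +0.433753)

rvec=(0.6085, 0.1478, 0.4338) tvec=(0.2467, -0.1272, 1.0239)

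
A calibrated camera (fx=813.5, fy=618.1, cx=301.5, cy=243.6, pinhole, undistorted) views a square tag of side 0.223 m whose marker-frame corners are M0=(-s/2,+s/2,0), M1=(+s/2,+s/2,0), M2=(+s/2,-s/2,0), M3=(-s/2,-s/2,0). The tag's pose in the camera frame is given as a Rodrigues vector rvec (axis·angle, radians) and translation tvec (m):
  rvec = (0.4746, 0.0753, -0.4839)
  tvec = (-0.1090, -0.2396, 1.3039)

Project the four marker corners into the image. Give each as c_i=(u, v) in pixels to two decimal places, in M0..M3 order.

Intrinsics K: fx=813.5, fy=618.1, cx=301.5, cy=243.6
Marker side s = 0.223 m; corners in marker frame (Z=0):
  M0 = (-0.1115, +0.1115, 0)
  M1 = (+0.1115, +0.1115, 0)
  M2 = (+0.1115, -0.1115, 0)
  M3 = (-0.1115, -0.1115, 0)
rvec = (0.4746, 0.0753, -0.4839), |rvec| = θ = 0.68196 rad = 39.074°
Rodrigues: sinθ=0.63032, 1−cosθ=0.22366; R = I + sinθ·[k]× + (1−cosθ)·[k]×²:
    [+0.88466 +0.46444 -0.04085]
    [-0.43007 +0.77906 -0.45618]
    [-0.18005 +0.42114 +0.88895]
t = (-0.1090, -0.2396, 1.3039) m
M0: Pc = R·M0+t = (-0.15585, -0.10478, +1.37093); u = 813.5·(-0.15585)/1.37093 + 301.5 = 209.0171, v = 618.1·(-0.10478)/1.37093 + 243.6 = 196.3579
M1: Pc = R·M1+t = (+0.04142, -0.20069, +1.33078); u = 813.5·(+0.04142)/1.33078 + 301.5 = 326.8228, v = 618.1·(-0.20069)/1.33078 + 243.6 = 150.3881
M2: Pc = R·M2+t = (-0.06215, -0.37442, +1.23687); u = 813.5·(-0.06215)/1.23687 + 301.5 = 260.6264, v = 618.1·(-0.37442)/1.23687 + 243.6 = 56.4921
M3: Pc = R·M3+t = (-0.25942, -0.27851, +1.27702); u = 813.5·(-0.25942)/1.27702 + 301.5 = 136.2383, v = 618.1·(-0.27851)/1.27702 + 243.6 = 108.7947

c0=(209.02, 196.36) c1=(326.82, 150.39) c2=(260.63, 56.49) c3=(136.24, 108.79)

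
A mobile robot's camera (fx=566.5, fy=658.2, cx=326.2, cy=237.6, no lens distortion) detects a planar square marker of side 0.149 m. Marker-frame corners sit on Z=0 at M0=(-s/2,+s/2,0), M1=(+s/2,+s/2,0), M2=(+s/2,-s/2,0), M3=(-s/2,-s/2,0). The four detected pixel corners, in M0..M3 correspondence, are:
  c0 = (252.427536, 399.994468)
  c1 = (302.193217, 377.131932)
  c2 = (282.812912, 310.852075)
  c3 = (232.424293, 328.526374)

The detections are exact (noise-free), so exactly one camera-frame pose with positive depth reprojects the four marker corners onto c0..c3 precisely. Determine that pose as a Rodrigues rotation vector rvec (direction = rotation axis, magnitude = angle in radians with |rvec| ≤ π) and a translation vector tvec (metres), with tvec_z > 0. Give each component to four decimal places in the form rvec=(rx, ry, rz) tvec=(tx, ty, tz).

Intrinsics K: fx=566.5, fy=658.2, cx=326.2, cy=237.6
Marker side s = 0.149 m; corners in marker frame (Z=0):
  M0 = (-0.0745, +0.0745, 0)
  M1 = (+0.0745, +0.0745, 0)
  M2 = (+0.0745, -0.0745, 0)
  M3 = (-0.0745, -0.0745, 0)
Detected image corners:
  c0 = (252.427536, 399.994468) px
  c1 = (302.193217, 377.131932) px
  c2 = (282.812912, 310.852075) px
  c3 = (232.424293, 328.526374) px
Planar DLT: solve 8×8 A·h = b for H (H[2,2]=1):
  H  [+463.19031 +104.44152 +268.27501]
  H  [+32.36775 +425.02411 +353.50231]
  H  [+0.47515 -0.10336 +1.00000]
B = K⁻¹H; ‖b₁‖=0.732606, ‖b₂‖=0.732606; λ = 2/(‖b₁‖+‖b₂‖) = 1.364990, sign → tz>0 ⇒ λ=+1.364990
r₁ = λ·B[:,0] = (+0.74260,-0.16700,+0.64858); r₂ = λ·B[:,1] = (+0.33289,+0.93235,-0.14108)
r₃ = r₁×r₂ = (-0.58114,+0.32067,+0.74796); SVD([r₁ r₂ r₃]) → R = UVᵀ:
  R  [+0.74260 +0.33289 -0.58114]
  R  [-0.16700 +0.93235 +0.32067]
  R  [+0.64858 -0.14108 +0.74796]
t = (-0.13957, +0.24036, +1.36499) m
tr R = 2.422916; θ = arccos((tr R − 1)/2) = 0.779225 rad = 44.646°
axis k = ((R−Rᵀ)₃₂, (R−Rᵀ)₁₃, (R−Rᵀ)₂₁) / (2 sinθ) = (-0.328541, -0.874959, -0.355678)
rvec = θ·k = (-0.256008, -0.681790, -0.277153)

rvec=(-0.2560, -0.6818, -0.2772) tvec=(-0.1396, 0.2404, 1.3650)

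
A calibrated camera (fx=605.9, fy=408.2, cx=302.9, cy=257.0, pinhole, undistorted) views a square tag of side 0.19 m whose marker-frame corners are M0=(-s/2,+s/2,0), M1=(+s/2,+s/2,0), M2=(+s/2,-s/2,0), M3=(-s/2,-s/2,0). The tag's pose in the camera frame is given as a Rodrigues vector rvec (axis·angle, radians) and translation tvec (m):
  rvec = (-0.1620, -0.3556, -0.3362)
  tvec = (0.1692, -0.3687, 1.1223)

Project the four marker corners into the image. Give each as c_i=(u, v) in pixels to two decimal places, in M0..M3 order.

Intrinsics K: fx=605.9, fy=408.2, cx=302.9, cy=257.0
Marker side s = 0.19 m; corners in marker frame (Z=0):
  M0 = (-0.0950, +0.0950, 0)
  M1 = (+0.0950, +0.0950, 0)
  M2 = (+0.0950, -0.0950, 0)
  M3 = (-0.0950, -0.0950, 0)
rvec = (-0.1620, -0.3556, -0.3362), |rvec| = θ = 0.51549 rad = 29.535°
Rodrigues: sinθ=0.49296, 1−cosθ=0.12995; R = I + sinθ·[k]× + (1−cosθ)·[k]×²:
    [+0.88289 +0.34968 -0.31342]
    [-0.29334 +0.93189 +0.21338]
    [+0.36669 -0.09646 +0.92533]
t = (0.1692, -0.3687, 1.1223) m
M0: Pc = R·M0+t = (+0.11855, -0.25230, +1.07830); u = 605.9·(+0.11855)/1.07830 + 302.9 = 369.5108, v = 408.2·(-0.25230)/1.07830 + 257.0 = 161.4884
M1: Pc = R·M1+t = (+0.28629, -0.30804, +1.14797); u = 605.9·(+0.28629)/1.14797 + 302.9 = 454.0059, v = 408.2·(-0.30804)/1.14797 + 257.0 = 147.4671
M2: Pc = R·M2+t = (+0.21985, -0.48510, +1.16630); u = 605.9·(+0.21985)/1.16630 + 302.9 = 417.1160, v = 408.2·(-0.48510)/1.16630 + 257.0 = 87.2182
M3: Pc = R·M3+t = (+0.05211, -0.42936, +1.09663); u = 605.9·(+0.05211)/1.09663 + 302.9 = 331.6893, v = 408.2·(-0.42936)/1.09663 + 257.0 = 97.1774

c0=(369.51, 161.49) c1=(454.01, 147.47) c2=(417.12, 87.22) c3=(331.69, 97.18)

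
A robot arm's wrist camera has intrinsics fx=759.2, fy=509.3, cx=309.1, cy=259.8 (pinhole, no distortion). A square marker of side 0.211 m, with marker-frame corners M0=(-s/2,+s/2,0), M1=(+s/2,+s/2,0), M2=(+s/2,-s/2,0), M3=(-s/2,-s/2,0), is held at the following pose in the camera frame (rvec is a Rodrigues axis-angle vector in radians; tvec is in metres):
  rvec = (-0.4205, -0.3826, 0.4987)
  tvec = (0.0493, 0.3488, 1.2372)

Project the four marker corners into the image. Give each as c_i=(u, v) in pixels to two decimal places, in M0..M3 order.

c0=(259.42, 425.17) c1=(368.72, 464.93) c2=(410.04, 384.12) c3=(311.10, 344.16)

Intrinsics K: fx=759.2, fy=509.3, cx=309.1, cy=259.8
Marker side s = 0.211 m; corners in marker frame (Z=0):
  M0 = (-0.1055, +0.1055, 0)
  M1 = (+0.1055, +0.1055, 0)
  M2 = (+0.1055, -0.1055, 0)
  M3 = (-0.1055, -0.1055, 0)
rvec = (-0.4205, -0.3826, 0.4987), |rvec| = θ = 0.75624 rad = 43.330°
Rodrigues: sinθ=0.68619, 1−cosθ=0.27258; R = I + sinθ·[k]× + (1−cosθ)·[k]×²:
    [+0.81169 -0.37583 -0.44711]
    [+0.52919 +0.79719 +0.29061]
    [+0.24721 -0.47249 +0.84595]
t = (0.0493, 0.3488, 1.2372) m
M0: Pc = R·M0+t = (-0.07598, +0.37707, +1.16127); u = 759.2·(-0.07598)/1.16127 + 309.1 = 259.4246, v = 509.3·(+0.37707)/1.16127 + 259.8 = 425.1738
M1: Pc = R·M1+t = (+0.09528, +0.48873, +1.21343); u = 759.2·(+0.09528)/1.21343 + 309.1 = 368.7158, v = 509.3·(+0.48873)/1.21343 + 259.8 = 464.9299
M2: Pc = R·M2+t = (+0.17458, +0.32053, +1.31313); u = 759.2·(+0.17458)/1.31313 + 309.1 = 410.0374, v = 509.3·(+0.32053)/1.31313 + 259.8 = 384.1167
M3: Pc = R·M3+t = (+0.00332, +0.20887, +1.26097); u = 759.2·(+0.00332)/1.26097 + 309.1 = 311.0964, v = 509.3·(+0.20887)/1.26097 + 259.8 = 344.1609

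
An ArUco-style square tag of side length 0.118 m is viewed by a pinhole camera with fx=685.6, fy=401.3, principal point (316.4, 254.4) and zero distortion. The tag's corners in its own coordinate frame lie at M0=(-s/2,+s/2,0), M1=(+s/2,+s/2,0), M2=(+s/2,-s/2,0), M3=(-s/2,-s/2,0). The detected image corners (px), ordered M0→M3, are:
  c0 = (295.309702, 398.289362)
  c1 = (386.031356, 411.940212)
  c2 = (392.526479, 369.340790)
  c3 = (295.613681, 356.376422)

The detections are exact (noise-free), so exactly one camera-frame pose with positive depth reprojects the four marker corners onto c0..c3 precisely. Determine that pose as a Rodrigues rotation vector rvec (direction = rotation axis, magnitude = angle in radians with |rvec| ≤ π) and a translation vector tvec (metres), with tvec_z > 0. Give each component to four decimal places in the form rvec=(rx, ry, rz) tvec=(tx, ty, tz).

Intrinsics K: fx=685.6, fy=401.3, cx=316.4, cy=254.4
Marker side s = 0.118 m; corners in marker frame (Z=0):
  M0 = (-0.0590, +0.0590, 0)
  M1 = (+0.0590, +0.0590, 0)
  M2 = (+0.0590, -0.0590, 0)
  M3 = (-0.0590, -0.0590, 0)
Detected image corners:
  c0 = (295.309702, 398.289362) px
  c1 = (386.031356, 411.940212) px
  c2 = (392.526479, 369.340790) px
  c3 = (295.613681, 356.376422) px
Planar DLT: solve 8×8 A·h = b for H (H[2,2]=1):
  H  [+687.98990 +159.29210 +341.45667]
  H  [-6.26456 +568.47774 +384.54802]
  H  [-0.31026 +0.54801 +1.00000]
B = K⁻¹H; ‖b₁‖=1.201622, ‖b₂‖=1.201622; λ = 2/(‖b₁‖+‖b₂‖) = 0.832209, sign → tz>0 ⇒ λ=+0.832209
r₁ = λ·B[:,0] = (+0.95427,+0.15069,-0.25820); r₂ = λ·B[:,1] = (-0.01711,+0.88979,+0.45606)
r₃ = r₁×r₂ = (+0.29847,-0.43078,+0.85167); SVD([r₁ r₂ r₃]) → R = UVᵀ:
  R  [+0.95427 -0.01711 +0.29847]
  R  [+0.15069 +0.88979 -0.43078]
  R  [-0.25820 +0.45606 +0.85167]
t = (+0.03041, +0.26990, +0.83221) m
tr R = 2.695725; θ = arccos((tr R − 1)/2) = 0.558856 rad = 32.020°
axis k = ((R−Rᵀ)₃₂, (R−Rᵀ)₁₃, (R−Rᵀ)₂₁) / (2 sinθ) = (+0.836299, +0.524942, +0.158241)
rvec = θ·k = (+0.467370, +0.293367, +0.088434)

rvec=(0.4674, 0.2934, 0.0884) tvec=(0.0304, 0.2699, 0.8322)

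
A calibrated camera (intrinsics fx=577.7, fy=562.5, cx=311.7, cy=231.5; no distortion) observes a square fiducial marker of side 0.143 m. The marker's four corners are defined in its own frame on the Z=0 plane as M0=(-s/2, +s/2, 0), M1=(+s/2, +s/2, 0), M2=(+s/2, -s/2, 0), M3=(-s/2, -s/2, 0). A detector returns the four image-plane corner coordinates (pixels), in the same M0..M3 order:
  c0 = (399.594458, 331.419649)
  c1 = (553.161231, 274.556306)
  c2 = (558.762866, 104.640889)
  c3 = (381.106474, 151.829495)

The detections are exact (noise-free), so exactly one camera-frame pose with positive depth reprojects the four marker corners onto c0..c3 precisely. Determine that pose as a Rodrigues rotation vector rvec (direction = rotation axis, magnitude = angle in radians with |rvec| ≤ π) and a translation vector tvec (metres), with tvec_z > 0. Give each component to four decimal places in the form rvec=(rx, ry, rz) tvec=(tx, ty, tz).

rvec=(0.3987, -0.3487, -0.2257) tvec=(0.1203, -0.0082, 0.4193)

Intrinsics K: fx=577.7, fy=562.5, cx=311.7, cy=231.5
Marker side s = 0.143 m; corners in marker frame (Z=0):
  M0 = (-0.0715, +0.0715, 0)
  M1 = (+0.0715, +0.0715, 0)
  M2 = (+0.0715, -0.0715, 0)
  M3 = (-0.0715, -0.0715, 0)
Detected image corners:
  c0 = (399.594458, 331.419649) px
  c1 = (553.161231, 274.556306) px
  c2 = (558.762866, 104.640889) px
  c3 = (381.106474, 151.829495) px
Planar DLT: solve 8×8 A·h = b for H (H[2,2]=1):
  H  [+1474.88716 +509.68451 +477.42278]
  H  [-219.14978 +1433.99463 +220.53200]
  H  [+0.68208 +0.99066 +1.00000]
B = K⁻¹H; ‖b₁‖=2.385129, ‖b₂‖=2.385129; λ = 2/(‖b₁‖+‖b₂‖) = 0.419264, sign → tz>0 ⇒ λ=+0.419264
r₁ = λ·B[:,0] = (+0.91610,-0.28104,+0.28597); r₂ = λ·B[:,1] = (+0.14580,+0.89790,+0.41535)
r₃ = r₁×r₂ = (-0.37350,-0.33880,+0.86354); SVD([r₁ r₂ r₃]) → R = UVᵀ:
  R  [+0.91610 +0.14580 -0.37350]
  R  [-0.28104 +0.89790 -0.33880]
  R  [+0.28597 +0.41535 +0.86354]
t = (+0.12027, -0.00818, +0.41926) m
tr R = 2.677545; θ = arccos((tr R − 1)/2) = 0.575772 rad = 32.989°
axis k = ((R−Rᵀ)₃₂, (R−Rᵀ)₁₃, (R−Rᵀ)₂₁) / (2 sinθ) = (+0.692540, -0.605599, -0.391968)
rvec = θ·k = (+0.398745, -0.348686, -0.225684)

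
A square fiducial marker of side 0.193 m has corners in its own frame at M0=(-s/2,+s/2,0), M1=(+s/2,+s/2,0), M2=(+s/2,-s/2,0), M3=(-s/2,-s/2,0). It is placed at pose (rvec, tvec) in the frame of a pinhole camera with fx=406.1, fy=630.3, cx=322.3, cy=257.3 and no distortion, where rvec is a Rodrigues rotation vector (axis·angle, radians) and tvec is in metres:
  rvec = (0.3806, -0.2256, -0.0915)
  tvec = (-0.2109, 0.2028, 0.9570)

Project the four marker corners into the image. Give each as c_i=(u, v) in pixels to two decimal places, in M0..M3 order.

c0=(197.17, 454.42) c1=(277.09, 431.19) c2=(269.73, 325.01) c3=(183.03, 345.55)

Intrinsics K: fx=406.1, fy=630.3, cx=322.3, cy=257.3
Marker side s = 0.193 m; corners in marker frame (Z=0):
  M0 = (-0.0965, +0.0965, 0)
  M1 = (+0.0965, +0.0965, 0)
  M2 = (+0.0965, -0.0965, 0)
  M3 = (-0.0965, -0.0965, 0)
rvec = (0.3806, -0.2256, -0.0915), |rvec| = θ = 0.45180 rad = 25.886°
Rodrigues: sinθ=0.43659, 1−cosθ=0.10034; R = I + sinθ·[k]× + (1−cosθ)·[k]×²:
    [+0.97087 +0.04621 -0.23512]
    [-0.13063 +0.92468 -0.35764]
    [+0.20088 +0.37793 +0.90378]
t = (-0.2109, 0.2028, 0.9570) m
M0: Pc = R·M0+t = (-0.30013, +0.30464, +0.97408); u = 406.1·(-0.30013)/0.97408 + 322.3 = 197.1749, v = 630.3·(+0.30464)/0.97408 + 257.3 = 454.4211
M1: Pc = R·M1+t = (-0.11275, +0.27943, +1.01286); u = 406.1·(-0.11275)/1.01286 + 322.3 = 277.0926, v = 630.3·(+0.27943)/1.01286 + 257.3 = 431.1870
M2: Pc = R·M2+t = (-0.12167, +0.10096, +0.93992); u = 406.1·(-0.12167)/0.93992 + 322.3 = 269.7309, v = 630.3·(+0.10096)/0.93992 + 257.3 = 325.0051
M3: Pc = R·M3+t = (-0.30905, +0.12617, +0.90114); u = 406.1·(-0.30905)/0.90114 + 322.3 = 183.0277, v = 630.3·(+0.12617)/0.90114 + 257.3 = 345.5514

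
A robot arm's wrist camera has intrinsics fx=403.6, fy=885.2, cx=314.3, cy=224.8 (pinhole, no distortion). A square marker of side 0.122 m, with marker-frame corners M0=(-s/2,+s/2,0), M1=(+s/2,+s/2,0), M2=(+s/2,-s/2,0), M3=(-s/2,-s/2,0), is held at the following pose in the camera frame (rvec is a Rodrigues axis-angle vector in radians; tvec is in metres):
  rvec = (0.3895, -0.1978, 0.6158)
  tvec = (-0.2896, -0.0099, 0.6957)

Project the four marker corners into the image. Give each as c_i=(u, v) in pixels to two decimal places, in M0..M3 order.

c0=(96.91, 229.64) c1=(161.44, 306.49) c2=(195.69, 194.76) c3=(129.49, 107.65)

Intrinsics K: fx=403.6, fy=885.2, cx=314.3, cy=224.8
Marker side s = 0.122 m; corners in marker frame (Z=0):
  M0 = (-0.0610, +0.0610, 0)
  M1 = (+0.0610, +0.0610, 0)
  M2 = (+0.0610, -0.0610, 0)
  M3 = (-0.0610, -0.0610, 0)
rvec = (0.3895, -0.1978, 0.6158), |rvec| = θ = 0.75501 rad = 43.259°
Rodrigues: sinθ=0.68530, 1−cosθ=0.27174; R = I + sinθ·[k]× + (1−cosθ)·[k]×²:
    [+0.80058 -0.59567 -0.06520]
    [+0.52221 +0.74691 -0.41160]
    [+0.29387 +0.29547 +0.90903]
t = (-0.2896, -0.0099, 0.6957) m
M0: Pc = R·M0+t = (-0.37477, +0.00381, +0.69580); u = 403.6·(-0.37477)/0.69580 + 314.3 = 96.9126, v = 885.2·(+0.00381)/0.69580 + 224.8 = 229.6429
M1: Pc = R·M1+t = (-0.27710, +0.06752, +0.73165); u = 403.6·(-0.27710)/0.73165 + 314.3 = 161.4433, v = 885.2·(+0.06752)/0.73165 + 224.8 = 306.4863
M2: Pc = R·M2+t = (-0.20443, -0.02361, +0.69560); u = 403.6·(-0.20443)/0.69560 + 314.3 = 195.6870, v = 885.2·(-0.02361)/0.69560 + 224.8 = 194.7589
M3: Pc = R·M3+t = (-0.30210, -0.08732, +0.65975); u = 403.6·(-0.30210)/0.65975 + 314.3 = 129.4913, v = 885.2·(-0.08732)/0.65975 + 224.8 = 107.6454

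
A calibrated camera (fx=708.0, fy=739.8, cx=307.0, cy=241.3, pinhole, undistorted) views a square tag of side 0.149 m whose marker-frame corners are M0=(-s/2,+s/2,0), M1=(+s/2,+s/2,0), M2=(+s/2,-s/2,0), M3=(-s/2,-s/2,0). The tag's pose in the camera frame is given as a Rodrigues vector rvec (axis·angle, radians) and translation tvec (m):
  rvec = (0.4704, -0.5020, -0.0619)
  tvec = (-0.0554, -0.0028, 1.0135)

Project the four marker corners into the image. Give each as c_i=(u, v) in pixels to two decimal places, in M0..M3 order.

c0=(219.72, 297.03) c1=(310.76, 276.18) c2=(316.88, 181.48) c3=(219.83, 197.11)

Intrinsics K: fx=708.0, fy=739.8, cx=307.0, cy=241.3
Marker side s = 0.149 m; corners in marker frame (Z=0):
  M0 = (-0.0745, +0.0745, 0)
  M1 = (+0.0745, +0.0745, 0)
  M2 = (+0.0745, -0.0745, 0)
  M3 = (-0.0745, -0.0745, 0)
rvec = (0.4704, -0.5020, -0.0619), |rvec| = θ = 0.69073 rad = 39.576°
Rodrigues: sinθ=0.63710, 1−cosθ=0.22922; R = I + sinθ·[k]× + (1−cosθ)·[k]×²:
    [+0.87709 -0.05636 -0.47701]
    [-0.17054 +0.89185 -0.41895]
    [+0.44903 +0.44881 +0.77262]
t = (-0.0554, -0.0028, 1.0135) m
M0: Pc = R·M0+t = (-0.12494, +0.07635, +1.01348); u = 708.0·(-0.12494)/1.01348 + 307.0 = 219.7182, v = 739.8·(+0.07635)/1.01348 + 241.3 = 297.0311
M1: Pc = R·M1+t = (+0.00574, +0.05094, +1.08039); u = 708.0·(+0.00574)/1.08039 + 307.0 = 310.7645, v = 739.8·(+0.05094)/1.08039 + 241.3 = 276.1795
M2: Pc = R·M2+t = (+0.01414, -0.08195, +1.01352); u = 708.0·(+0.01414)/1.01352 + 307.0 = 316.8787, v = 739.8·(-0.08195)/1.01352 + 241.3 = 181.4831
M3: Pc = R·M3+t = (-0.11654, -0.05654, +0.94661); u = 708.0·(-0.11654)/0.94661 + 307.0 = 219.8327, v = 739.8·(-0.05654)/0.94661 + 241.3 = 197.1147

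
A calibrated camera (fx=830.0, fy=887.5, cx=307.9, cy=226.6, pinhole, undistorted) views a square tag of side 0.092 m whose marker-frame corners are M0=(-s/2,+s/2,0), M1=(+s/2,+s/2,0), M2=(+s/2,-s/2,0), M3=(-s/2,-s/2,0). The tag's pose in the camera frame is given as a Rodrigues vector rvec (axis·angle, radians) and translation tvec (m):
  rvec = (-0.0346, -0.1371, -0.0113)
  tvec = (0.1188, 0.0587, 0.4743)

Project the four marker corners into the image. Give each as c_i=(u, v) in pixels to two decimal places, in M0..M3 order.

c0=(439.33, 426.53) c1=(593.77, 419.76) c2=(589.77, 249.28) c3=(436.24, 251.43)

Intrinsics K: fx=830.0, fy=887.5, cx=307.9, cy=226.6
Marker side s = 0.092 m; corners in marker frame (Z=0):
  M0 = (-0.0460, +0.0460, 0)
  M1 = (+0.0460, +0.0460, 0)
  M2 = (+0.0460, -0.0460, 0)
  M3 = (-0.0460, -0.0460, 0)
rvec = (-0.0346, -0.1371, -0.0113), |rvec| = θ = 0.14185 rad = 8.127°
Rodrigues: sinθ=0.14137, 1−cosθ=0.01004; R = I + sinθ·[k]× + (1−cosθ)·[k]×²:
    [+0.99055 +0.01363 -0.13645]
    [-0.00889 +0.99934 +0.03526]
    [+0.13684 -0.03371 +0.99002]
t = (0.1188, 0.0587, 0.4743) m
M0: Pc = R·M0+t = (+0.07386, +0.10508, +0.46645); u = 830.0·(+0.07386)/0.46645 + 307.9 = 439.3276, v = 887.5·(+0.10508)/0.46645 + 226.6 = 426.5279
M1: Pc = R·M1+t = (+0.16499, +0.10426, +0.47904); u = 830.0·(+0.16499)/0.47904 + 307.9 = 593.7690, v = 887.5·(+0.10426)/0.47904 + 226.6 = 419.7580
M2: Pc = R·M2+t = (+0.16374, +0.01232, +0.48215); u = 830.0·(+0.16374)/0.48215 + 307.9 = 589.7714, v = 887.5·(+0.01232)/0.48215 + 226.6 = 249.2802
M3: Pc = R·M3+t = (+0.07261, +0.01314, +0.46956); u = 830.0·(+0.07261)/0.46956 + 307.9 = 436.2430, v = 887.5·(+0.01314)/0.46956 + 226.6 = 251.4348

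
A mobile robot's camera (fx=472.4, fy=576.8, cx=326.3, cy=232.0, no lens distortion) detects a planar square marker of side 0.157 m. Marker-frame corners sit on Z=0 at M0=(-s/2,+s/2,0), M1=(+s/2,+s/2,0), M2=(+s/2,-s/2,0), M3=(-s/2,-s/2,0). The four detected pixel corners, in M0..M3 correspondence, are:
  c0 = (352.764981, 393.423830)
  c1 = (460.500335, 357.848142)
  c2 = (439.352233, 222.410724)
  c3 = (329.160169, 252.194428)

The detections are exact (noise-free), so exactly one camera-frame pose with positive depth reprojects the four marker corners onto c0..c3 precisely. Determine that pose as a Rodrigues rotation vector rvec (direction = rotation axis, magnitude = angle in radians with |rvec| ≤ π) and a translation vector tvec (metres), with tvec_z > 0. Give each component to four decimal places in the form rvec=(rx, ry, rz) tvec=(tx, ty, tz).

rvec=(0.0351, -0.1885, -0.2056) tvec=(0.0949, 0.0822, 0.6362)

Intrinsics K: fx=472.4, fy=576.8, cx=326.3, cy=232.0
Marker side s = 0.157 m; corners in marker frame (Z=0):
  M0 = (-0.0785, +0.0785, 0)
  M1 = (+0.0785, +0.0785, 0)
  M2 = (+0.0785, -0.0785, 0)
  M3 = (-0.0785, -0.0785, 0)
Detected image corners:
  c0 = (352.764981, 393.423830) px
  c1 = (460.500335, 357.848142) px
  c2 = (439.352233, 222.410724) px
  c3 = (329.160169, 252.194428) px
Planar DLT: solve 8×8 A·h = b for H (H[2,2]=1):
  H  [+807.35929 +175.85494 +396.74502]
  H  [-120.40807 +906.65638 +306.56158]
  H  [+0.28670 +0.08473 +1.00000]
B = K⁻¹H; ‖b₁‖=1.571756, ‖b₂‖=1.571756; λ = 2/(‖b₁‖+‖b₂‖) = 0.636231, sign → tz>0 ⇒ λ=+0.636231
r₁ = λ·B[:,0] = (+0.96136,-0.20618,+0.18241); r₂ = λ·B[:,1] = (+0.19961,+0.97839,+0.05391)
r₃ = r₁×r₂ = (-0.18958,-0.01541,+0.98174); SVD([r₁ r₂ r₃]) → R = UVᵀ:
  R  [+0.96136 +0.19961 -0.18958]
  R  [-0.20618 +0.97839 -0.01541]
  R  [+0.18241 +0.05391 +0.98174]
t = (+0.09488, +0.08224, +0.63623) m
tr R = 2.921497; θ = arccos((tr R − 1)/2) = 0.281108 rad = 16.106°
axis k = ((R−Rᵀ)₃₂, (R−Rᵀ)₁₃, (R−Rᵀ)₂₁) / (2 sinθ) = (+0.124940, -0.670447, -0.731362)
rvec = θ·k = (+0.035122, -0.188468, -0.205592)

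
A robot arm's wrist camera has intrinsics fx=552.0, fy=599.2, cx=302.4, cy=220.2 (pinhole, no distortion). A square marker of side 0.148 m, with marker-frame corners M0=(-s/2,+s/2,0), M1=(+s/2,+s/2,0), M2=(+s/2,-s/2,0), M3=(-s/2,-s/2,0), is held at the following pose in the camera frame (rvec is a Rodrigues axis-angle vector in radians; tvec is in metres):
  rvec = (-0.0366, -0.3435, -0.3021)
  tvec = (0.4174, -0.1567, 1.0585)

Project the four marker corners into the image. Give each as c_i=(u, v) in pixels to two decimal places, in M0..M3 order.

Intrinsics K: fx=552.0, fy=599.2, cx=302.4, cy=220.2
Marker side s = 0.148 m; corners in marker frame (Z=0):
  M0 = (-0.0740, +0.0740, 0)
  M1 = (+0.0740, +0.0740, 0)
  M2 = (+0.0740, -0.0740, 0)
  M3 = (-0.0740, -0.0740, 0)
rvec = (-0.0366, -0.3435, -0.3021), |rvec| = θ = 0.45891 rad = 26.293°
Rodrigues: sinθ=0.44297, 1−cosθ=0.10346; R = I + sinθ·[k]× + (1−cosθ)·[k]×²:
    [+0.89720 +0.29778 -0.32614]
    [-0.28543 +0.95450 +0.08631]
    [+0.33700 +0.01565 +0.94137]
t = (0.4174, -0.1567, 1.0585) m
M0: Pc = R·M0+t = (+0.37304, -0.06494, +1.03472); u = 552.0·(+0.37304)/1.03472 + 302.4 = 501.4104, v = 599.2·(-0.06494)/1.03472 + 220.2 = 182.5909
M1: Pc = R·M1+t = (+0.50583, -0.10719, +1.08460); u = 552.0·(+0.50583)/1.08460 + 302.4 = 559.8389, v = 599.2·(-0.10719)/1.08460 + 220.2 = 160.9822
M2: Pc = R·M2+t = (+0.46176, -0.24846, +1.08228); u = 552.0·(+0.46176)/1.08228 + 302.4 = 537.9117, v = 599.2·(-0.24846)/1.08228 + 220.2 = 82.6437
M3: Pc = R·M3+t = (+0.32897, -0.20621, +1.03240); u = 552.0·(+0.32897)/1.03240 + 302.4 = 478.2927, v = 599.2·(-0.20621)/1.03240 + 220.2 = 100.5163

c0=(501.41, 182.59) c1=(559.84, 160.98) c2=(537.91, 82.64) c3=(478.29, 100.52)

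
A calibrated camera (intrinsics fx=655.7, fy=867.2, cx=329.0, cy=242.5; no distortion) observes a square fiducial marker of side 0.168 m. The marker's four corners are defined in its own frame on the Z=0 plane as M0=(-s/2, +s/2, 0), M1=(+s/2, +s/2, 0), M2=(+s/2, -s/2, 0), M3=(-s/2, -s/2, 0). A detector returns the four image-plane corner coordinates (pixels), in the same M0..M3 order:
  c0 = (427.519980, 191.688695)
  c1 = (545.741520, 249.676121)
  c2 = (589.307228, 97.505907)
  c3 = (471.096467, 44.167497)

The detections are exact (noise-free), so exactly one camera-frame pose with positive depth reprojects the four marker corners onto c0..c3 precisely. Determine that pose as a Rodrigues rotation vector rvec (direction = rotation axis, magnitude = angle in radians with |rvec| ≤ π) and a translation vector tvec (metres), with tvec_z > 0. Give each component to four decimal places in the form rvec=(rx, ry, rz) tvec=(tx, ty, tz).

Intrinsics K: fx=655.7, fy=867.2, cx=329.0, cy=242.5
Marker side s = 0.168 m; corners in marker frame (Z=0):
  M0 = (-0.0840, +0.0840, 0)
  M1 = (+0.0840, +0.0840, 0)
  M2 = (+0.0840, -0.0840, 0)
  M3 = (-0.0840, -0.0840, 0)
Detected image corners:
  c0 = (427.519980, 191.688695) px
  c1 = (545.741520, 249.676121) px
  c2 = (589.307228, 97.505907) px
  c3 = (471.096467, 44.167497) px
Planar DLT: solve 8×8 A·h = b for H (H[2,2]=1):
  H  [+621.17281 -290.03330 +507.72111]
  H  [+307.60611 +882.95408 +145.00043]
  H  [-0.16226 -0.06035 +1.00000]
B = K⁻¹H; ‖b₁‖=1.115677, ‖b₂‖=1.115677; λ = 2/(‖b₁‖+‖b₂‖) = 0.896317, sign → tz>0 ⇒ λ=+0.896317
r₁ = λ·B[:,0] = (+0.92209,+0.35860,-0.14543); r₂ = λ·B[:,1] = (-0.36932,+0.92772,-0.05409)
r₃ = r₁×r₂ = (+0.11553,+0.10359,+0.98789); SVD([r₁ r₂ r₃]) → R = UVᵀ:
  R  [+0.92209 -0.36932 +0.11553]
  R  [+0.35860 +0.92772 +0.10359]
  R  [-0.14543 -0.05409 +0.98789]
t = (+0.24430, -0.10077, +0.89632) m
tr R = 2.837705; θ = arccos((tr R − 1)/2) = 0.405634 rad = 23.241°
axis k = ((R−Rᵀ)₃₂, (R−Rᵀ)₁₃, (R−Rᵀ)₂₁) / (2 sinθ) = (-0.199793, +0.330664, +0.922358)
rvec = θ·k = (-0.081043, +0.134129, +0.374140)

rvec=(-0.0810, 0.1341, 0.3741) tvec=(0.2443, -0.1008, 0.8963)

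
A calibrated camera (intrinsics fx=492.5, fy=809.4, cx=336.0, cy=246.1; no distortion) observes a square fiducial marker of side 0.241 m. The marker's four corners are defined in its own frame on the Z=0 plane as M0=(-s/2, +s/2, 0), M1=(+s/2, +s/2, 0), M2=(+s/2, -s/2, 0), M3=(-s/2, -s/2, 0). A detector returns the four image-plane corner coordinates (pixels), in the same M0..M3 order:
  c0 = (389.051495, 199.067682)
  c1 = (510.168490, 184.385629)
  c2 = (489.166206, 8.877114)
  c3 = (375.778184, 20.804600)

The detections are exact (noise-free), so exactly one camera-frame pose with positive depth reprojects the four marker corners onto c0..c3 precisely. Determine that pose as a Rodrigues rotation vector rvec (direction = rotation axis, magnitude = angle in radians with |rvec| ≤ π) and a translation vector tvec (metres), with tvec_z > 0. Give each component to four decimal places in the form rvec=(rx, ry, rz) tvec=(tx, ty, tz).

Intrinsics K: fx=492.5, fy=809.4, cx=336.0, cy=246.1
Marker side s = 0.241 m; corners in marker frame (Z=0):
  M0 = (-0.1205, +0.1205, 0)
  M1 = (+0.1205, +0.1205, 0)
  M2 = (+0.1205, -0.1205, 0)
  M3 = (-0.1205, -0.1205, 0)
Detected image corners:
  c0 = (389.051495, 199.067682) px
  c1 = (510.168490, 184.385629) px
  c2 = (489.166206, 8.877114) px
  c3 = (375.778184, 20.804600) px
Planar DLT: solve 8×8 A·h = b for H (H[2,2]=1):
  H  [+505.19790 -52.24470 +441.05986]
  H  [-50.51426 +705.02856 +100.26601]
  H  [+0.04356 -0.27988 +1.00000]
B = K⁻¹H; ‖b₁‖=0.999880, ‖b₂‖=0.999880; λ = 2/(‖b₁‖+‖b₂‖) = 1.000120, sign → tz>0 ⇒ λ=+1.000120
r₁ = λ·B[:,0] = (+0.99618,-0.07566,+0.04357); r₂ = λ·B[:,1] = (+0.08488,+0.95626,-0.27992)
r₃ = r₁×r₂ = (-0.02048,+0.28255,+0.95904); SVD([r₁ r₂ r₃]) → R = UVᵀ:
  R  [+0.99618 +0.08488 -0.02048]
  R  [-0.07566 +0.95626 +0.28255]
  R  [+0.04357 -0.27992 +0.95904]
t = (+0.21335, -0.18020, +1.00012) m
tr R = 2.911481; θ = arccos((tr R − 1)/2) = 0.298630 rad = 17.110°
axis k = ((R−Rᵀ)₃₂, (R−Rᵀ)₁₃, (R−Rᵀ)₂₁) / (2 sinθ) = (-0.955883, -0.108858, -0.272831)
rvec = θ·k = (-0.285455, -0.032508, -0.081476)

rvec=(-0.2855, -0.0325, -0.0815) tvec=(0.2133, -0.1802, 1.0001)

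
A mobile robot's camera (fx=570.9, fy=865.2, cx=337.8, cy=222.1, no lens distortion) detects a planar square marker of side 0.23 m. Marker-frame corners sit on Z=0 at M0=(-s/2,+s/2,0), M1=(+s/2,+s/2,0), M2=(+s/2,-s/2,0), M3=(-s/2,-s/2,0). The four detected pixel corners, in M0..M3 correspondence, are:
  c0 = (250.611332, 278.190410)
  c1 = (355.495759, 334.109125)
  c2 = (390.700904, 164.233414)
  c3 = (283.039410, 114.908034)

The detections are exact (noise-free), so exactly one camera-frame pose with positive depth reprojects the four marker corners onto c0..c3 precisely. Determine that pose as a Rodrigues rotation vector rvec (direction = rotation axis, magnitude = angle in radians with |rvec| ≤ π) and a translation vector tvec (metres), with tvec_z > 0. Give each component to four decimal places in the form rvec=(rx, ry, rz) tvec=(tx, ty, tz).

rvec=(0.0277, 0.2249, 0.3055) tvec=(-0.0381, 0.0009, 1.1395)

Intrinsics K: fx=570.9, fy=865.2, cx=337.8, cy=222.1
Marker side s = 0.23 m; corners in marker frame (Z=0):
  M0 = (-0.1150, +0.1150, 0)
  M1 = (+0.1150, +0.1150, 0)
  M2 = (+0.1150, -0.1150, 0)
  M3 = (-0.1150, -0.1150, 0)
Detected image corners:
  c0 = (250.611332, 278.190410) px
  c1 = (355.495759, 334.109125) px
  c2 = (390.700904, 164.233414) px
  c3 = (283.039410, 114.908034) px
Planar DLT: solve 8×8 A·h = b for H (H[2,2]=1):
  H  [+401.55139 -129.78625 +318.70304]
  H  [+186.76253 +735.86358 +222.80066]
  H  [-0.18898 +0.05348 +1.00000]
B = K⁻¹H; ‖b₁‖=0.877575, ‖b₂‖=0.877575; λ = 2/(‖b₁‖+‖b₂‖) = 1.139503, sign → tz>0 ⇒ λ=+1.139503
r₁ = λ·B[:,0] = (+0.92891,+0.30125,-0.21535); r₂ = λ·B[:,1] = (-0.29511,+0.95352,+0.06094)
r₃ = r₁×r₂ = (+0.22370,+0.00694,+0.97463); SVD([r₁ r₂ r₃]) → R = UVᵀ:
  R  [+0.92891 -0.29511 +0.22370]
  R  [+0.30125 +0.95352 +0.00694]
  R  [-0.21535 +0.06094 +0.97463]
t = (-0.03812, +0.00092, +1.13950) m
tr R = 2.857061; θ = arccos((tr R − 1)/2) = 0.380362 rad = 21.793°
axis k = ((R−Rᵀ)₃₂, (R−Rᵀ)₁₃, (R−Rᵀ)₂₁) / (2 sinθ) = (+0.072721, +0.591297, +0.803168)
rvec = θ·k = (+0.027660, +0.224907, +0.305494)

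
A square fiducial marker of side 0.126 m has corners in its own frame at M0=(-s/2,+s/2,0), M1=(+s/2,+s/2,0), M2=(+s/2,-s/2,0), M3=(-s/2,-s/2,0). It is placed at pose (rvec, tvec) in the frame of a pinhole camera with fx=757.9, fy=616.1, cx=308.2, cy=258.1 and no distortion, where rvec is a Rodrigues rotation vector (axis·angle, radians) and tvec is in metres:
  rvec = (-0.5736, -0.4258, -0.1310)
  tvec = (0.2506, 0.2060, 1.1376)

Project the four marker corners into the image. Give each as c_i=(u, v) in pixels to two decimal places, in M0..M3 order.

c0=(454.58, 405.78) c1=(523.94, 398.60) c2=(493.73, 337.06) c3=(426.76, 340.96)

Intrinsics K: fx=757.9, fy=616.1, cx=308.2, cy=258.1
Marker side s = 0.126 m; corners in marker frame (Z=0):
  M0 = (-0.0630, +0.0630, 0)
  M1 = (+0.0630, +0.0630, 0)
  M2 = (+0.0630, -0.0630, 0)
  M3 = (-0.0630, -0.0630, 0)
rvec = (-0.5736, -0.4258, -0.1310), |rvec| = θ = 0.72628 rad = 41.613°
Rodrigues: sinθ=0.66409, 1−cosθ=0.25235; R = I + sinθ·[k]× + (1−cosθ)·[k]×²:
    [+0.90505 +0.23663 -0.35339]
    [-0.00294 +0.83439 +0.55117]
    [+0.42529 -0.49780 +0.75586]
t = (0.2506, 0.2060, 1.1376) m
M0: Pc = R·M0+t = (+0.20849, +0.25875, +1.07945); u = 757.9·(+0.20849)/1.07945 + 308.2 = 454.5844, v = 616.1·(+0.25875)/1.07945 + 258.1 = 405.7840
M1: Pc = R·M1+t = (+0.32253, +0.25838, +1.13303); u = 757.9·(+0.32253)/1.13303 + 308.2 = 523.9419, v = 616.1·(+0.25838)/1.13303 + 258.1 = 398.5980
M2: Pc = R·M2+t = (+0.29271, +0.15325, +1.19575); u = 757.9·(+0.29271)/1.19575 + 308.2 = 493.7276, v = 616.1·(+0.15325)/1.19575 + 258.1 = 337.0597
M3: Pc = R·M3+t = (+0.17867, +0.15362, +1.14217); u = 757.9·(+0.17867)/1.14217 + 308.2 = 426.7614, v = 616.1·(+0.15362)/1.14217 + 258.1 = 340.9639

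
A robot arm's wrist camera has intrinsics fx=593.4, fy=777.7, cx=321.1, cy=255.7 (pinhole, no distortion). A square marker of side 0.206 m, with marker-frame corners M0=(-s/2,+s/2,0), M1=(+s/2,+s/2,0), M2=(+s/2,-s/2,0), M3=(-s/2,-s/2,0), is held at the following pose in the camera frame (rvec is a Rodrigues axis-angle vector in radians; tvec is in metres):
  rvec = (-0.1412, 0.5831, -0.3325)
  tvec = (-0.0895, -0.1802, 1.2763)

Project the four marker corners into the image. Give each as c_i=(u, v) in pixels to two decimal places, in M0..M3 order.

Intrinsics K: fx=593.4, fy=777.7, cx=321.1, cy=255.7
Marker side s = 0.206 m; corners in marker frame (Z=0):
  M0 = (-0.1030, +0.1030, 0)
  M1 = (+0.1030, +0.1030, 0)
  M2 = (+0.1030, -0.1030, 0)
  M3 = (-0.1030, -0.1030, 0)
rvec = (-0.1412, 0.5831, -0.3325), |rvec| = θ = 0.68593 rad = 39.301°
Rodrigues: sinθ=0.63339, 1−cosθ=0.22617; R = I + sinθ·[k]× + (1−cosθ)·[k]×²:
    [+0.78341 +0.26746 +0.56101]
    [-0.34661 +0.93727 +0.03719]
    [-0.51587 -0.22358 +0.82698]
t = (-0.0895, -0.1802, 1.2763) m
M0: Pc = R·M0+t = (-0.14264, -0.04796, +1.30641); u = 593.4·(-0.14264)/1.30641 + 321.1 = 256.3078, v = 777.7·(-0.04796)/1.30641 + 255.7 = 227.1495
M1: Pc = R·M1+t = (+0.01874, -0.11936, +1.20014); u = 593.4·(+0.01874)/1.20014 + 321.1 = 330.3657, v = 777.7·(-0.11936)/1.20014 + 255.7 = 178.3523
M2: Pc = R·M2+t = (-0.03636, -0.31244, +1.24619); u = 593.4·(-0.03636)/1.24619 + 321.1 = 303.7883, v = 777.7·(-0.31244)/1.24619 + 255.7 = 60.7188
M3: Pc = R·M3+t = (-0.19774, -0.24104, +1.35246); u = 593.4·(-0.19774)/1.35246 + 321.1 = 234.3408, v = 777.7·(-0.24104)/1.35246 + 255.7 = 117.0972

c0=(256.31, 227.15) c1=(330.37, 178.35) c2=(303.79, 60.72) c3=(234.34, 117.10)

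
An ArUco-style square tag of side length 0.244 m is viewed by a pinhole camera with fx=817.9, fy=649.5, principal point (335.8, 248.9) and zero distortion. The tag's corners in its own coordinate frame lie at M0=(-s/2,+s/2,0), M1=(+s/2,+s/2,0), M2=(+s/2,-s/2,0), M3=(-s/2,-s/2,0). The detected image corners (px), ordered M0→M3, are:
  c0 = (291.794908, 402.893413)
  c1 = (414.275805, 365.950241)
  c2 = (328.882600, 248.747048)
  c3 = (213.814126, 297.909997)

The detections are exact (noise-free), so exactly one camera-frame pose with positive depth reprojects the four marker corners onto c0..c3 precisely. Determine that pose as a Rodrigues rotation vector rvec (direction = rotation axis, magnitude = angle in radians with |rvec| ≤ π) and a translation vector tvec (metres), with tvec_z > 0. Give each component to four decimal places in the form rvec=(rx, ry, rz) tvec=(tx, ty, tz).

rvec=(0.1974, 0.5361, -0.4952) tvec=(-0.0398, 0.1539, 1.2277)

Intrinsics K: fx=817.9, fy=649.5, cx=335.8, cy=248.9
Marker side s = 0.244 m; corners in marker frame (Z=0):
  M0 = (-0.1220, +0.1220, 0)
  M1 = (+0.1220, +0.1220, 0)
  M2 = (+0.1220, -0.1220, 0)
  M3 = (-0.1220, -0.1220, 0)
Detected image corners:
  c0 = (291.794908, 402.893413) px
  c1 = (414.275805, 365.950241) px
  c2 = (328.882600, 248.747048) px
  c3 = (213.814126, 297.909997) px
Planar DLT: solve 8×8 A·h = b for H (H[2,2]=1):
  H  [+351.30844 +347.35528 +309.25951]
  H  [-319.11236 +468.06598 +330.30585]
  H  [-0.43420 +0.04285 +1.00000]
B = K⁻¹H; ‖b₁‖=0.814563, ‖b₂‖=0.814563; λ = 2/(‖b₁‖+‖b₂‖) = 1.227652, sign → tz>0 ⇒ λ=+1.227652
r₁ = λ·B[:,0] = (+0.74615,-0.39890,-0.53304); r₂ = λ·B[:,1] = (+0.49978,+0.86456,+0.05260)
r₃ = r₁×r₂ = (+0.43986,-0.30565,+0.84445); SVD([r₁ r₂ r₃]) → R = UVᵀ:
  R  [+0.74615 +0.49978 +0.43986]
  R  [-0.39890 +0.86456 -0.30565]
  R  [-0.53304 +0.05260 +0.84445]
t = (-0.03984, +0.15387, +1.22765) m
tr R = 2.455162; θ = arccos((tr R − 1)/2) = 0.756007 rad = 43.316°
axis k = ((R−Rᵀ)₃₂, (R−Rᵀ)₁₃, (R−Rᵀ)₂₁) / (2 sinθ) = (+0.261111, +0.709090, -0.654990)
rvec = θ·k = (+0.197402, +0.536077, -0.495177)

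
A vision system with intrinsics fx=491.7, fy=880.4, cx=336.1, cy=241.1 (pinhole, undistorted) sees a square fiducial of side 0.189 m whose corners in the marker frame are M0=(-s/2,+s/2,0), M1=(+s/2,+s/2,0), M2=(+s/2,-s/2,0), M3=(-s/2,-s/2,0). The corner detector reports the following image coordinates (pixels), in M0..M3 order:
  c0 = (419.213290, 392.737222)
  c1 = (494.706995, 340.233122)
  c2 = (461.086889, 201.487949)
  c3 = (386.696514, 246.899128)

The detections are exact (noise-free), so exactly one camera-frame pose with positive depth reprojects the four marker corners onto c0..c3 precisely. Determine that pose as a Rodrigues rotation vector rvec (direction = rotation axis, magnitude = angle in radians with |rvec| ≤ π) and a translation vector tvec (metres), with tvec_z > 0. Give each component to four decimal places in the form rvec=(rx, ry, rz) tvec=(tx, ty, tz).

rvec=(-0.2232, -0.1932, -0.3386) tvec=(0.2320, 0.0651, 1.0886)

Intrinsics K: fx=491.7, fy=880.4, cx=336.1, cy=241.1
Marker side s = 0.189 m; corners in marker frame (Z=0):
  M0 = (-0.0945, +0.0945, 0)
  M1 = (+0.0945, +0.0945, 0)
  M2 = (+0.0945, -0.0945, 0)
  M3 = (-0.0945, -0.0945, 0)
Detected image corners:
  c0 = (419.213290, 392.737222) px
  c1 = (494.706995, 340.233122) px
  c2 = (461.086889, 201.487949) px
  c3 = (386.696514, 246.899128) px
Planar DLT: solve 8×8 A·h = b for H (H[2,2]=1):
  H  [+487.07314 +100.73640 +440.89081]
  H  [-197.98117 +702.68680 +293.72949]
  H  [+0.20571 -0.16867 +1.00000]
B = K⁻¹H; ‖b₁‖=0.918617, ‖b₂‖=0.918617; λ = 2/(‖b₁‖+‖b₂‖) = 1.088593, sign → tz>0 ⇒ λ=+1.088593
r₁ = λ·B[:,0] = (+0.92528,-0.30612,+0.22394); r₂ = λ·B[:,1] = (+0.34853,+0.91914,-0.18361)
r₃ = r₁×r₂ = (-0.14962,+0.24794,+0.95715); SVD([r₁ r₂ r₃]) → R = UVᵀ:
  R  [+0.92528 +0.34853 -0.14962]
  R  [-0.30612 +0.91914 +0.24794]
  R  [+0.22394 -0.18361 +0.95715]
t = (+0.23200, +0.06508, +1.08859) m
tr R = 2.801568; θ = arccos((tr R − 1)/2) = 0.449225 rad = 25.739°
axis k = ((R−Rᵀ)₃₂, (R−Rᵀ)₁₃, (R−Rᵀ)₂₁) / (2 sinθ) = (-0.496871, -0.430101, -0.753746)
rvec = θ·k = (-0.223207, -0.193212, -0.338602)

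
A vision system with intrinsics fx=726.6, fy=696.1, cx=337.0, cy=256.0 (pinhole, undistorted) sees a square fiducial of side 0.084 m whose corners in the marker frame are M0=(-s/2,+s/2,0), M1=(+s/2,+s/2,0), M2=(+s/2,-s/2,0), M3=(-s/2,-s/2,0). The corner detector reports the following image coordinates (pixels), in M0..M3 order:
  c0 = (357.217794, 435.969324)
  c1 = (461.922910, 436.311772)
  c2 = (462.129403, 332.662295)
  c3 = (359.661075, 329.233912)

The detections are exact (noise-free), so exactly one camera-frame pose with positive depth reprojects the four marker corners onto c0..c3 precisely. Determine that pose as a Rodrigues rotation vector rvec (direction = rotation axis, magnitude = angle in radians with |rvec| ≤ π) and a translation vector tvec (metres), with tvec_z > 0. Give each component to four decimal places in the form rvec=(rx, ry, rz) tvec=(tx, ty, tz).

rvec=(-0.1399, -0.2048, 0.0412) tvec=(0.0575, 0.1030, 0.5646)

Intrinsics K: fx=726.6, fy=696.1, cx=337.0, cy=256.0
Marker side s = 0.084 m; corners in marker frame (Z=0):
  M0 = (-0.0420, +0.0420, 0)
  M1 = (+0.0420, +0.0420, 0)
  M2 = (+0.0420, -0.0420, 0)
  M3 = (-0.0420, -0.0420, 0)
Detected image corners:
  c0 = (357.217794, 435.969324) px
  c1 = (461.922910, 436.311772) px
  c2 = (462.129403, 332.662295) px
  c3 = (359.661075, 329.233912) px
Planar DLT: solve 8×8 A·h = b for H (H[2,2]=1):
  H  [+1378.16027 -119.17459 +411.00938]
  H  [+158.32502 +1155.15803 +383.00046]
  H  [+0.35377 -0.25254 +1.00000]
B = K⁻¹H; ‖b₁‖=1.771071, ‖b₂‖=1.771071; λ = 2/(‖b₁‖+‖b₂‖) = 0.564630, sign → tz>0 ⇒ λ=+0.564630
r₁ = λ·B[:,0] = (+0.97830,+0.05496,+0.19975); r₂ = λ·B[:,1] = (-0.02647,+0.98943,-0.14259)
r₃ = r₁×r₂ = (-0.20547,+0.13421,+0.96942); SVD([r₁ r₂ r₃]) → R = UVᵀ:
  R  [+0.97830 -0.02647 -0.20547]
  R  [+0.05496 +0.98943 +0.13421]
  R  [+0.19975 -0.14259 +0.96942]
t = (+0.05751, +0.10301, +0.56463) m
tr R = 2.937149; θ = arccos((tr R − 1)/2) = 0.251362 rad = 14.402°
axis k = ((R−Rᵀ)₃₂, (R−Rᵀ)₁₃, (R−Rᵀ)₂₁) / (2 sinθ) = (-0.556444, -0.814598, +0.163711)
rvec = θ·k = (-0.139869, -0.204759, +0.041151)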